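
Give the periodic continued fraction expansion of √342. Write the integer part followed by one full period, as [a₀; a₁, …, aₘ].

a₀ = ⌊√342⌋ = 18.
With m₀=0, d₀=1 and mₖ₊₁ = dₖaₖ − mₖ, dₖ₊₁ = (n − mₖ₊₁²)/dₖ, aₖ₊₁ = ⌊(a₀+mₖ₊₁)/dₖ₊₁⌋:
  k=1: m=18, d=18, a=2
  k=2: m=18, d=1, a=36
d=1 and a=2a₀=36 at k=2, so the next step gives (m, d) = (18, 18) again — its k=1 value — and the period has length 2.

[18; 2, 36]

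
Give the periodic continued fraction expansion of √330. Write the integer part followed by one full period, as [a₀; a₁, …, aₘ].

a₀ = ⌊√330⌋ = 18.

[18; 6, 36]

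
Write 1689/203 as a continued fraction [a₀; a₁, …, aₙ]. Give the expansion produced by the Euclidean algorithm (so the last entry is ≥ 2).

[8; 3, 8, 8]

1689 = 8*203 + 65
203 = 3*65 + 8
65 = 8*8 + 1
8 = 8*1 + 0  (stop)
So 1689/203 = [8; 3, 8, 8].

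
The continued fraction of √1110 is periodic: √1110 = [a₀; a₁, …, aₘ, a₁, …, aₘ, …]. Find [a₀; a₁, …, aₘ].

[33; 3, 6, 3, 66]

a₀ = ⌊√1110⌋ = 33.
With m₀=0, d₀=1 and mₖ₊₁ = dₖaₖ − mₖ, dₖ₊₁ = (n − mₖ₊₁²)/dₖ, aₖ₊₁ = ⌊(a₀+mₖ₊₁)/dₖ₊₁⌋:
  k=1: m=33, d=21, a=3
  k=2: m=30, d=10, a=6
  k=3: m=30, d=21, a=3
  k=4: m=33, d=1, a=66
d=1 and a=2a₀=66 at k=4, so the next step gives (m, d) = (33, 21) again — its k=1 value — and the period has length 4.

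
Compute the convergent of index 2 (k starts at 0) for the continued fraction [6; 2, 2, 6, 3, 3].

32/5

Using pₖ = aₖpₖ₋₁ + pₖ₋₂, qₖ = aₖqₖ₋₁ + qₖ₋₂ (with p₋₁=1, p₋₂=0, q₋₁=0, q₋₂=1):
  k=0: a=6, p=6, q=1
  k=1: a=2, p=13, q=2
  k=2: a=2, p=32, q=5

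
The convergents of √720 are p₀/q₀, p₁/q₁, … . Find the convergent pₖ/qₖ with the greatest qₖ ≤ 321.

8506/317

√720 = [26; 1, 4, 1, 52, …] (period length 4).
Convergents:
  p_0/q_0 = 26/1
  p_1/q_1 = 27/1
  p_2/q_2 = 134/5
  p_3/q_3 = 161/6
  p_4/q_4 = 8506/317
  p_5/q_5 = 8667/323
q_4 = 317 ≤ 321 < 323 = q_5, so the answer is 8506/317.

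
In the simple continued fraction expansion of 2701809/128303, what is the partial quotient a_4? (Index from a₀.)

2701809 = 21·128303 + 7446   →  a_0 = 21
128303 = 17·7446 + 1721   →  a_1 = 17
7446 = 4·1721 + 562   →  a_2 = 4
1721 = 3·562 + 35   →  a_3 = 3
562 = 16·35 + 2   →  a_4 = 16

16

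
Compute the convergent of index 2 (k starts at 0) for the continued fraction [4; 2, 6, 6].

58/13

Using pₖ = aₖpₖ₋₁ + pₖ₋₂, qₖ = aₖqₖ₋₁ + qₖ₋₂ (with p₋₁=1, p₋₂=0, q₋₁=0, q₋₂=1):
  k=0: a=4, p=4, q=1
  k=1: a=2, p=9, q=2
  k=2: a=6, p=58, q=13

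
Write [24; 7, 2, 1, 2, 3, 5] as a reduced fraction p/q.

25439/1054

Fold from the inside: start with 5/1.
  3 + 1/5 = 16/5
  2 + 5/16 = 37/16
  1 + 16/37 = 53/37
  2 + 37/53 = 143/53
  7 + 53/143 = 1054/143
  24 + 143/1054 = 25439/1054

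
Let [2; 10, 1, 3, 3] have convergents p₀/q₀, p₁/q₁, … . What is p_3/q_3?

Using pₖ = aₖpₖ₋₁ + pₖ₋₂, qₖ = aₖqₖ₋₁ + qₖ₋₂ (with p₋₁=1, p₋₂=0, q₋₁=0, q₋₂=1):
  k=0: a=2, p=2, q=1
  k=1: a=10, p=21, q=10
  k=2: a=1, p=23, q=11
  k=3: a=3, p=90, q=43

90/43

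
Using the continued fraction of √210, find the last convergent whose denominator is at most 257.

√210 = [14; 2, 28, …] (period length 2).
Convergents:
  p_0/q_0 = 14/1
  p_1/q_1 = 29/2
  p_2/q_2 = 826/57
  p_3/q_3 = 1681/116
  p_4/q_4 = 47894/3305
q_3 = 116 ≤ 257 < 3305 = q_4, so the answer is 1681/116.

1681/116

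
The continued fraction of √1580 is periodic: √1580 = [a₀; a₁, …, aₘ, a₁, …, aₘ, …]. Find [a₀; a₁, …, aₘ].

[39; 1, 2, 1, 78]

a₀ = ⌊√1580⌋ = 39.
With m₀=0, d₀=1 and mₖ₊₁ = dₖaₖ − mₖ, dₖ₊₁ = (n − mₖ₊₁²)/dₖ, aₖ₊₁ = ⌊(a₀+mₖ₊₁)/dₖ₊₁⌋:
  k=1: m=39, d=59, a=1
  k=2: m=20, d=20, a=2
  k=3: m=20, d=59, a=1
  k=4: m=39, d=1, a=78
d=1 and a=2a₀=78 at k=4, so the next step gives (m, d) = (39, 59) again — its k=1 value — and the period has length 4.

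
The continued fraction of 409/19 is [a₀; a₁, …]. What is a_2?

409 = 21·19 + 10   →  a_0 = 21
19 = 1·10 + 9   →  a_1 = 1
10 = 1·9 + 1   →  a_2 = 1

1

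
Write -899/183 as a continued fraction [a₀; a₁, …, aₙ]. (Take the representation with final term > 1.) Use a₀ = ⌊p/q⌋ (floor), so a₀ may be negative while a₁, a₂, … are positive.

-899 = -5*183 + 16
183 = 11*16 + 7
16 = 2*7 + 2
7 = 3*2 + 1
2 = 2*1 + 0  (stop)
So -899/183 = [-5; 11, 2, 3, 2].

[-5; 11, 2, 3, 2]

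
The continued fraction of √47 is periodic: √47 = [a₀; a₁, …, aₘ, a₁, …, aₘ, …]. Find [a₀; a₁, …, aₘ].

[6; 1, 5, 1, 12]

a₀ = ⌊√47⌋ = 6.
With m₀=0, d₀=1 and mₖ₊₁ = dₖaₖ − mₖ, dₖ₊₁ = (n − mₖ₊₁²)/dₖ, aₖ₊₁ = ⌊(a₀+mₖ₊₁)/dₖ₊₁⌋:
  k=1: m=6, d=11, a=1
  k=2: m=5, d=2, a=5
  k=3: m=5, d=11, a=1
  k=4: m=6, d=1, a=12
d=1 and a=2a₀=12 at k=4, so the next step gives (m, d) = (6, 11) again — its k=1 value — and the period has length 4.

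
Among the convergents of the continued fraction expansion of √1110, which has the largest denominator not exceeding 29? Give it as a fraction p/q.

633/19

√1110 = [33; 3, 6, 3, 66, …] (period length 4).
Convergents:
  p_0/q_0 = 33/1
  p_1/q_1 = 100/3
  p_2/q_2 = 633/19
  p_3/q_3 = 1999/60
q_2 = 19 ≤ 29 < 60 = q_3, so the answer is 633/19.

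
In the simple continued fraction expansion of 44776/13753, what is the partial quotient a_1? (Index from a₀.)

44776 = 3·13753 + 3517   →  a_0 = 3
13753 = 3·3517 + 3202   →  a_1 = 3

3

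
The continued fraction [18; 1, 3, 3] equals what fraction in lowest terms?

244/13

Fold from the inside: start with 3/1.
  3 + 1/3 = 10/3
  1 + 3/10 = 13/10
  18 + 10/13 = 244/13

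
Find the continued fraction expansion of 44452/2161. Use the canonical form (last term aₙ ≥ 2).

[20; 1, 1, 3, 15, 6, 1, 2]

44452 = 20×2161 + 1232
2161 = 1×1232 + 929
1232 = 1×929 + 303
929 = 3×303 + 20
303 = 15×20 + 3
20 = 6×3 + 2
3 = 1×2 + 1
2 = 2×1 + 0  (stop)
So 44452/2161 = [20; 1, 1, 3, 15, 6, 1, 2].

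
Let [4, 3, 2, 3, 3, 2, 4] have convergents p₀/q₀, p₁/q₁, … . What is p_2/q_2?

30/7

Using pₖ = aₖpₖ₋₁ + pₖ₋₂, qₖ = aₖqₖ₋₁ + qₖ₋₂ (with p₋₁=1, p₋₂=0, q₋₁=0, q₋₂=1):
  k=0: a=4, p=4, q=1
  k=1: a=3, p=13, q=3
  k=2: a=2, p=30, q=7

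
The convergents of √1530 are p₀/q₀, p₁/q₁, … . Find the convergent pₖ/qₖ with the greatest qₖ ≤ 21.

√1530 = [39; 8, 1, 2, 8, 2, 1, 8, 78, …] (period length 8).
Convergents:
  p_0/q_0 = 39/1
  p_1/q_1 = 313/8
  p_2/q_2 = 352/9
  p_3/q_3 = 1017/26
q_2 = 9 ≤ 21 < 26 = q_3, so the answer is 352/9.

352/9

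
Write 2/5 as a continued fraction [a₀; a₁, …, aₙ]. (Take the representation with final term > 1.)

[0; 2, 2]

2 = 0*5 + 2
5 = 2*2 + 1
2 = 2*1 + 0  (stop)
So 2/5 = [0; 2, 2].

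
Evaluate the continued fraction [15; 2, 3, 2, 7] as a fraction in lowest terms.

Fold from the inside: start with 7/1.
  2 + 1/7 = 15/7
  3 + 7/15 = 52/15
  2 + 15/52 = 119/52
  15 + 52/119 = 1837/119

1837/119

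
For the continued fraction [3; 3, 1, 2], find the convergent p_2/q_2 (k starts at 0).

Using pₖ = aₖpₖ₋₁ + pₖ₋₂, qₖ = aₖqₖ₋₁ + qₖ₋₂ (with p₋₁=1, p₋₂=0, q₋₁=0, q₋₂=1):
  k=0: a=3, p=3, q=1
  k=1: a=3, p=10, q=3
  k=2: a=1, p=13, q=4

13/4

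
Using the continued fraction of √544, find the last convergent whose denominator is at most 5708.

√544 = [23; 3, 11, 3, 46, …] (period length 4).
Convergents:
  p_0/q_0 = 23/1
  p_1/q_1 = 70/3
  p_2/q_2 = 793/34
  p_3/q_3 = 2449/105
  p_4/q_4 = 113447/4864
  p_5/q_5 = 342790/14697
q_4 = 4864 ≤ 5708 < 14697 = q_5, so the answer is 113447/4864.

113447/4864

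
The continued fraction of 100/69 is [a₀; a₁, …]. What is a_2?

100 = 1·69 + 31   →  a_0 = 1
69 = 2·31 + 7   →  a_1 = 2
31 = 4·7 + 3   →  a_2 = 4

4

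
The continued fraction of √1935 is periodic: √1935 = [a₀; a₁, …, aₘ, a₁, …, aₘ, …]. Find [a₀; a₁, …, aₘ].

a₀ = ⌊√1935⌋ = 43.
With m₀=0, d₀=1 and mₖ₊₁ = dₖaₖ − mₖ, dₖ₊₁ = (n − mₖ₊₁²)/dₖ, aₖ₊₁ = ⌊(a₀+mₖ₊₁)/dₖ₊₁⌋:
  k=1: m=43, d=86, a=1
  k=2: m=43, d=1, a=86
d=1 and a=2a₀=86 at k=2, so the next step gives (m, d) = (43, 86) again — its k=1 value — and the period has length 2.

[43; 1, 86]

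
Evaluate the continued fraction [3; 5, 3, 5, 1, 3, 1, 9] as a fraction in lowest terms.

Using pₖ = aₖpₖ₋₁ + pₖ₋₂ and qₖ = aₖqₖ₋₁ + qₖ₋₂:
  k=0: a=3, p=3, q=1
  k=1: a=5, p=16, q=5
  k=2: a=3, p=51, q=16
  k=3: a=5, p=271, q=85
  k=4: a=1, p=322, q=101
  k=5: a=3, p=1237, q=388
  k=6: a=1, p=1559, q=489
  k=7: a=9, p=15268, q=4789

15268/4789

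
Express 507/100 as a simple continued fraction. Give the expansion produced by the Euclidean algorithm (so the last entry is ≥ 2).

507 = 5×100 + 7
100 = 14×7 + 2
7 = 3×2 + 1
2 = 2×1 + 0  (stop)
So 507/100 = [5; 14, 3, 2].

[5; 14, 3, 2]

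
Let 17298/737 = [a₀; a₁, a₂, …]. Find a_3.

17298 = 23·737 + 347   →  a_0 = 23
737 = 2·347 + 43   →  a_1 = 2
347 = 8·43 + 3   →  a_2 = 8
43 = 14·3 + 1   →  a_3 = 14

14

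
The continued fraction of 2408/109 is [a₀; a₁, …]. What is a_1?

10

2408 = 22·109 + 10   →  a_0 = 22
109 = 10·10 + 9   →  a_1 = 10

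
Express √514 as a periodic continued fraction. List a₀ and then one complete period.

[22; 1, 2, 22, 2, 1, 44]

a₀ = ⌊√514⌋ = 22.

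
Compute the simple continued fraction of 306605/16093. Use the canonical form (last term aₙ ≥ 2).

306605 = 19×16093 + 838
16093 = 19×838 + 171
838 = 4×171 + 154
171 = 1×154 + 17
154 = 9×17 + 1
17 = 17×1 + 0  (stop)
So 306605/16093 = [19; 19, 4, 1, 9, 17].

[19; 19, 4, 1, 9, 17]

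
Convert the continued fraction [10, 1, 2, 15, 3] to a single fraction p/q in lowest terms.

1505/141

Fold from the inside: start with 3/1.
  15 + 1/3 = 46/3
  2 + 3/46 = 95/46
  1 + 46/95 = 141/95
  10 + 95/141 = 1505/141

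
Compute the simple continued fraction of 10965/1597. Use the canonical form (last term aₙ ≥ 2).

[6; 1, 6, 2, 6, 5, 3]

10965 = 6·1597 + 1383
1597 = 1·1383 + 214
1383 = 6·214 + 99
214 = 2·99 + 16
99 = 6·16 + 3
16 = 5·3 + 1
3 = 3·1 + 0  (stop)
So 10965/1597 = [6; 1, 6, 2, 6, 5, 3].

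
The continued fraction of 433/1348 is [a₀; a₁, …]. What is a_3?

1

433 = 0·1348 + 433   →  a_0 = 0
1348 = 3·433 + 49   →  a_1 = 3
433 = 8·49 + 41   →  a_2 = 8
49 = 1·41 + 8   →  a_3 = 1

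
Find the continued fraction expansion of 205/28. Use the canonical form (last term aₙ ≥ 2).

[7; 3, 9]

205 = 7×28 + 9
28 = 3×9 + 1
9 = 9×1 + 0  (stop)
So 205/28 = [7; 3, 9].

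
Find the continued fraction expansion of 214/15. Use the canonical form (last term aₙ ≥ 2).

214 = 14·15 + 4
15 = 3·4 + 3
4 = 1·3 + 1
3 = 3·1 + 0  (stop)
So 214/15 = [14; 3, 1, 3].

[14; 3, 1, 3]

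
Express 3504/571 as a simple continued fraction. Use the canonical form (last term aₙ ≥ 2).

[6; 7, 3, 8, 3]

3504 = 6·571 + 78
571 = 7·78 + 25
78 = 3·25 + 3
25 = 8·3 + 1
3 = 3·1 + 0  (stop)
So 3504/571 = [6; 7, 3, 8, 3].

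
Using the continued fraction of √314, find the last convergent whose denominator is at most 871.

15381/868

√314 = [17; 1, 2, 1, 1, 2, 1, 34, …] (period length 7).
Convergents:
  p_0/q_0 = 17/1
  p_1/q_1 = 18/1
  p_2/q_2 = 53/3
  p_3/q_3 = 71/4
  p_4/q_4 = 124/7
  p_5/q_5 = 319/18
  p_6/q_6 = 443/25
  p_7/q_7 = 15381/868
  p_8/q_8 = 15824/893
q_7 = 868 ≤ 871 < 893 = q_8, so the answer is 15381/868.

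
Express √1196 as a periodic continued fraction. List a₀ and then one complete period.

a₀ = ⌊√1196⌋ = 34.

[34; 1, 1, 2, 1, 1, 68]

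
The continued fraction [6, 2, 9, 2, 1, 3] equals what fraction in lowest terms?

1405/217

Fold from the inside: start with 3/1.
  1 + 1/3 = 4/3
  2 + 3/4 = 11/4
  9 + 4/11 = 103/11
  2 + 11/103 = 217/103
  6 + 103/217 = 1405/217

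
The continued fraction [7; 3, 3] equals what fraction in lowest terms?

73/10

Fold from the inside: start with 3/1.
  3 + 1/3 = 10/3
  7 + 3/10 = 73/10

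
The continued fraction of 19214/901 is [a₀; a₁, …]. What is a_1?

3

19214 = 21·901 + 293   →  a_0 = 21
901 = 3·293 + 22   →  a_1 = 3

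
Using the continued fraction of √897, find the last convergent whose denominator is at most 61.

√897 = [29; 1, 18, 1, 58, …] (period length 4).
Convergents:
  p_0/q_0 = 29/1
  p_1/q_1 = 30/1
  p_2/q_2 = 569/19
  p_3/q_3 = 599/20
  p_4/q_4 = 35311/1179
q_3 = 20 ≤ 61 < 1179 = q_4, so the answer is 599/20.

599/20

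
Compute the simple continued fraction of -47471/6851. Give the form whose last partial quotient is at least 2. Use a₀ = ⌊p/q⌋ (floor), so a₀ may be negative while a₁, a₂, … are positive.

[-7; 14, 10, 2, 1, 15]

-47471 = -7*6851 + 486
6851 = 14*486 + 47
486 = 10*47 + 16
47 = 2*16 + 15
16 = 1*15 + 1
15 = 15*1 + 0  (stop)
So -47471/6851 = [-7; 14, 10, 2, 1, 15].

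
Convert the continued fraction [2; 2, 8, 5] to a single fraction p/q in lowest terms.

Using pₖ = aₖpₖ₋₁ + pₖ₋₂ and qₖ = aₖqₖ₋₁ + qₖ₋₂:
  k=0: a=2, p=2, q=1
  k=1: a=2, p=5, q=2
  k=2: a=8, p=42, q=17
  k=3: a=5, p=215, q=87

215/87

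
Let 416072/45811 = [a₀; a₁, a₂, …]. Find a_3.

19

416072 = 9·45811 + 3773   →  a_0 = 9
45811 = 12·3773 + 535   →  a_1 = 12
3773 = 7·535 + 28   →  a_2 = 7
535 = 19·28 + 3   →  a_3 = 19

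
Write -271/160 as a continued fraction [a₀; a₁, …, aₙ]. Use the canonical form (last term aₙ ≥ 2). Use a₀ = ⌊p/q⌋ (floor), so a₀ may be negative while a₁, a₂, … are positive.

-271 = -2·160 + 49
160 = 3·49 + 13
49 = 3·13 + 10
13 = 1·10 + 3
10 = 3·3 + 1
3 = 3·1 + 0  (stop)
So -271/160 = [-2; 3, 3, 1, 3, 3].

[-2; 3, 3, 1, 3, 3]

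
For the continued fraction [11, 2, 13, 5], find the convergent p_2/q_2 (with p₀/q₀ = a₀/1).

Using pₖ = aₖpₖ₋₁ + pₖ₋₂, qₖ = aₖqₖ₋₁ + qₖ₋₂ (with p₋₁=1, p₋₂=0, q₋₁=0, q₋₂=1):
  k=0: a=11, p=11, q=1
  k=1: a=2, p=23, q=2
  k=2: a=13, p=310, q=27

310/27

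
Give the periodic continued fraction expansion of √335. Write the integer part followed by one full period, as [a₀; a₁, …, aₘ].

[18; 3, 3, 3, 36]

a₀ = ⌊√335⌋ = 18.
With m₀=0, d₀=1 and mₖ₊₁ = dₖaₖ − mₖ, dₖ₊₁ = (n − mₖ₊₁²)/dₖ, aₖ₊₁ = ⌊(a₀+mₖ₊₁)/dₖ₊₁⌋:
  k=1: m=18, d=11, a=3
  k=2: m=15, d=10, a=3
  k=3: m=15, d=11, a=3
  k=4: m=18, d=1, a=36
d=1 and a=2a₀=36 at k=4, so the next step gives (m, d) = (18, 11) again — its k=1 value — and the period has length 4.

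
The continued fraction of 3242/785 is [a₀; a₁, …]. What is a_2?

1

3242 = 4·785 + 102   →  a_0 = 4
785 = 7·102 + 71   →  a_1 = 7
102 = 1·71 + 31   →  a_2 = 1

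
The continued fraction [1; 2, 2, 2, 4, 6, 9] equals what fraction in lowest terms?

4278/3023

Fold from the inside: start with 9/1.
  6 + 1/9 = 55/9
  4 + 9/55 = 229/55
  2 + 55/229 = 513/229
  2 + 229/513 = 1255/513
  2 + 513/1255 = 3023/1255
  1 + 1255/3023 = 4278/3023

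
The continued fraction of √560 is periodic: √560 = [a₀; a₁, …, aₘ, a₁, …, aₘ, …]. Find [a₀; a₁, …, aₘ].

a₀ = ⌊√560⌋ = 23.
With m₀=0, d₀=1 and mₖ₊₁ = dₖaₖ − mₖ, dₖ₊₁ = (n − mₖ₊₁²)/dₖ, aₖ₊₁ = ⌊(a₀+mₖ₊₁)/dₖ₊₁⌋:
  k=1: m=23, d=31, a=1
  k=2: m=8, d=16, a=1
  k=3: m=8, d=31, a=1
  k=4: m=23, d=1, a=46
d=1 and a=2a₀=46 at k=4, so the next step gives (m, d) = (23, 31) again — its k=1 value — and the period has length 4.

[23; 1, 1, 1, 46]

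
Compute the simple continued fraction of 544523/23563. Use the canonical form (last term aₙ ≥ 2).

544523 = 23*23563 + 2574
23563 = 9*2574 + 397
2574 = 6*397 + 192
397 = 2*192 + 13
192 = 14*13 + 10
13 = 1*10 + 3
10 = 3*3 + 1
3 = 3*1 + 0  (stop)
So 544523/23563 = [23; 9, 6, 2, 14, 1, 3, 3].

[23; 9, 6, 2, 14, 1, 3, 3]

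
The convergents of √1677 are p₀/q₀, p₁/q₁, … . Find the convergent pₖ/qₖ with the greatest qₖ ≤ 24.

819/20

√1677 = [40; 1, 19, 2, 19, 1, 80, …] (period length 6).
Convergents:
  p_0/q_0 = 40/1
  p_1/q_1 = 41/1
  p_2/q_2 = 819/20
  p_3/q_3 = 1679/41
q_2 = 20 ≤ 24 < 41 = q_3, so the answer is 819/20.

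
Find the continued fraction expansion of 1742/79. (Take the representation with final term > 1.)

[22; 19, 1, 3]

1742 = 22×79 + 4
79 = 19×4 + 3
4 = 1×3 + 1
3 = 3×1 + 0  (stop)
So 1742/79 = [22; 19, 1, 3].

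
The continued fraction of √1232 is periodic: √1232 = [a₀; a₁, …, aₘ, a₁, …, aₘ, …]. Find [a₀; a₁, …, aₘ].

a₀ = ⌊√1232⌋ = 35.
With m₀=0, d₀=1 and mₖ₊₁ = dₖaₖ − mₖ, dₖ₊₁ = (n − mₖ₊₁²)/dₖ, aₖ₊₁ = ⌊(a₀+mₖ₊₁)/dₖ₊₁⌋:
  k=1: m=35, d=7, a=10
  k=2: m=35, d=1, a=70
d=1 and a=2a₀=70 at k=2, so the next step gives (m, d) = (35, 7) again — its k=1 value — and the period has length 2.

[35; 10, 70]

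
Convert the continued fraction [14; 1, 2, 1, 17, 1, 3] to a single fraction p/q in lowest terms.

Using pₖ = aₖpₖ₋₁ + pₖ₋₂ and qₖ = aₖqₖ₋₁ + qₖ₋₂:
  k=0: a=14, p=14, q=1
  k=1: a=1, p=15, q=1
  k=2: a=2, p=44, q=3
  k=3: a=1, p=59, q=4
  k=4: a=17, p=1047, q=71
  k=5: a=1, p=1106, q=75
  k=6: a=3, p=4365, q=296

4365/296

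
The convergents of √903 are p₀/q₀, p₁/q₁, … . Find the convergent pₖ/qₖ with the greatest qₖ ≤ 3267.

36090/1201

√903 = [30; 20, 60, …] (period length 2).
Convergents:
  p_0/q_0 = 30/1
  p_1/q_1 = 601/20
  p_2/q_2 = 36090/1201
  p_3/q_3 = 722401/24040
q_2 = 1201 ≤ 3267 < 24040 = q_3, so the answer is 36090/1201.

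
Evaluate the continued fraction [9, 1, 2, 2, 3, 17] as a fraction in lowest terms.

Fold from the inside: start with 17/1.
  3 + 1/17 = 52/17
  2 + 17/52 = 121/52
  2 + 52/121 = 294/121
  1 + 121/294 = 415/294
  9 + 294/415 = 4029/415

4029/415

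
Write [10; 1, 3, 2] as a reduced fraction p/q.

97/9

Fold from the inside: start with 2/1.
  3 + 1/2 = 7/2
  1 + 2/7 = 9/7
  10 + 7/9 = 97/9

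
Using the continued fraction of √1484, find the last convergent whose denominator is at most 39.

886/23

√1484 = [38; 1, 1, 10, 1, 1, 76, …] (period length 6).
Convergents:
  p_0/q_0 = 38/1
  p_1/q_1 = 39/1
  p_2/q_2 = 77/2
  p_3/q_3 = 809/21
  p_4/q_4 = 886/23
  p_5/q_5 = 1695/44
q_4 = 23 ≤ 39 < 44 = q_5, so the answer is 886/23.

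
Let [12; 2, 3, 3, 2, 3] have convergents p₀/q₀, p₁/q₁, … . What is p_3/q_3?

Using pₖ = aₖpₖ₋₁ + pₖ₋₂, qₖ = aₖqₖ₋₁ + qₖ₋₂ (with p₋₁=1, p₋₂=0, q₋₁=0, q₋₂=1):
  k=0: a=12, p=12, q=1
  k=1: a=2, p=25, q=2
  k=2: a=3, p=87, q=7
  k=3: a=3, p=286, q=23

286/23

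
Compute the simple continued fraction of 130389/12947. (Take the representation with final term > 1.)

[10; 14, 11, 2, 1, 8, 3]

130389 = 10·12947 + 919
12947 = 14·919 + 81
919 = 11·81 + 28
81 = 2·28 + 25
28 = 1·25 + 3
25 = 8·3 + 1
3 = 3·1 + 0  (stop)
So 130389/12947 = [10; 14, 11, 2, 1, 8, 3].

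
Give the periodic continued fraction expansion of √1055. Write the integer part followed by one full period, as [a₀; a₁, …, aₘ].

[32; 2, 12, 2, 64]

a₀ = ⌊√1055⌋ = 32.
With m₀=0, d₀=1 and mₖ₊₁ = dₖaₖ − mₖ, dₖ₊₁ = (n − mₖ₊₁²)/dₖ, aₖ₊₁ = ⌊(a₀+mₖ₊₁)/dₖ₊₁⌋:
  k=1: m=32, d=31, a=2
  k=2: m=30, d=5, a=12
  k=3: m=30, d=31, a=2
  k=4: m=32, d=1, a=64
d=1 and a=2a₀=64 at k=4, so the next step gives (m, d) = (32, 31) again — its k=1 value — and the period has length 4.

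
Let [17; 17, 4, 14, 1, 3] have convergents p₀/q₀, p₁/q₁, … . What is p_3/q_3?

Using pₖ = aₖpₖ₋₁ + pₖ₋₂, qₖ = aₖqₖ₋₁ + qₖ₋₂ (with p₋₁=1, p₋₂=0, q₋₁=0, q₋₂=1):
  k=0: a=17, p=17, q=1
  k=1: a=17, p=290, q=17
  k=2: a=4, p=1177, q=69
  k=3: a=14, p=16768, q=983

16768/983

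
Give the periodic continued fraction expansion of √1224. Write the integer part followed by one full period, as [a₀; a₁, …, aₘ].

[34; 1, 68]

a₀ = ⌊√1224⌋ = 34.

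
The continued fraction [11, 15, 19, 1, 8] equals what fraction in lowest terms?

29813/2694

Fold from the inside: start with 8/1.
  1 + 1/8 = 9/8
  19 + 8/9 = 179/9
  15 + 9/179 = 2694/179
  11 + 179/2694 = 29813/2694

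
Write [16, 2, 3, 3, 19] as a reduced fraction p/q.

Using pₖ = aₖpₖ₋₁ + pₖ₋₂ and qₖ = aₖqₖ₋₁ + qₖ₋₂:
  k=0: a=16, p=16, q=1
  k=1: a=2, p=33, q=2
  k=2: a=3, p=115, q=7
  k=3: a=3, p=378, q=23
  k=4: a=19, p=7297, q=444

7297/444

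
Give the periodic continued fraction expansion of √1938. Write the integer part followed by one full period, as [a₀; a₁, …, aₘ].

a₀ = ⌊√1938⌋ = 44.

[44; 44, 88]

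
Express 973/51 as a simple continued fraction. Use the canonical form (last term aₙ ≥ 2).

973 = 19×51 + 4
51 = 12×4 + 3
4 = 1×3 + 1
3 = 3×1 + 0  (stop)
So 973/51 = [19; 12, 1, 3].

[19; 12, 1, 3]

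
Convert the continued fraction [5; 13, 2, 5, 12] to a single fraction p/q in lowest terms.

Fold from the inside: start with 12/1.
  5 + 1/12 = 61/12
  2 + 12/61 = 134/61
  13 + 61/134 = 1803/134
  5 + 134/1803 = 9149/1803

9149/1803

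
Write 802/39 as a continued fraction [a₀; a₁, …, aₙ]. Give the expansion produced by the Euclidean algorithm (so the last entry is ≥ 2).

[20; 1, 1, 3, 2, 2]

802 = 20×39 + 22
39 = 1×22 + 17
22 = 1×17 + 5
17 = 3×5 + 2
5 = 2×2 + 1
2 = 2×1 + 0  (stop)
So 802/39 = [20; 1, 1, 3, 2, 2].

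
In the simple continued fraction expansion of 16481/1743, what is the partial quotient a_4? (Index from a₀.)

16481 = 9·1743 + 794   →  a_0 = 9
1743 = 2·794 + 155   →  a_1 = 2
794 = 5·155 + 19   →  a_2 = 5
155 = 8·19 + 3   →  a_3 = 8
19 = 6·3 + 1   →  a_4 = 6

6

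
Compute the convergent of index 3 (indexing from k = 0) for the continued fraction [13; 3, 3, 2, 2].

306/23

Using pₖ = aₖpₖ₋₁ + pₖ₋₂, qₖ = aₖqₖ₋₁ + qₖ₋₂ (with p₋₁=1, p₋₂=0, q₋₁=0, q₋₂=1):
  k=0: a=13, p=13, q=1
  k=1: a=3, p=40, q=3
  k=2: a=3, p=133, q=10
  k=3: a=2, p=306, q=23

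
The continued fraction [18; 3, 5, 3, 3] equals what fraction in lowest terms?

3095/169

Fold from the inside: start with 3/1.
  3 + 1/3 = 10/3
  5 + 3/10 = 53/10
  3 + 10/53 = 169/53
  18 + 53/169 = 3095/169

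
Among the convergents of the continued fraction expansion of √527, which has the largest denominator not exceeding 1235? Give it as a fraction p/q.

√527 = [22; 1, 21, 1, 44, …] (period length 4).
Convergents:
  p_0/q_0 = 22/1
  p_1/q_1 = 23/1
  p_2/q_2 = 505/22
  p_3/q_3 = 528/23
  p_4/q_4 = 23737/1034
  p_5/q_5 = 24265/1057
  p_6/q_6 = 533302/23231
q_5 = 1057 ≤ 1235 < 23231 = q_6, so the answer is 24265/1057.

24265/1057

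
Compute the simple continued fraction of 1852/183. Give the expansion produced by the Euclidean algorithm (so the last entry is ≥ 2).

1852 = 10·183 + 22
183 = 8·22 + 7
22 = 3·7 + 1
7 = 7·1 + 0  (stop)
So 1852/183 = [10; 8, 3, 7].

[10; 8, 3, 7]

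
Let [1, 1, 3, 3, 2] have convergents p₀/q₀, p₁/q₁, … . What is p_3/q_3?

23/13

Using pₖ = aₖpₖ₋₁ + pₖ₋₂, qₖ = aₖqₖ₋₁ + qₖ₋₂ (with p₋₁=1, p₋₂=0, q₋₁=0, q₋₂=1):
  k=0: a=1, p=1, q=1
  k=1: a=1, p=2, q=1
  k=2: a=3, p=7, q=4
  k=3: a=3, p=23, q=13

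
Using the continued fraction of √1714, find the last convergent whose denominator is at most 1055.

34321/829

√1714 = [41; 2, 2, 82, …] (period length 3).
Convergents:
  p_0/q_0 = 41/1
  p_1/q_1 = 83/2
  p_2/q_2 = 207/5
  p_3/q_3 = 17057/412
  p_4/q_4 = 34321/829
  p_5/q_5 = 85699/2070
q_4 = 829 ≤ 1055 < 2070 = q_5, so the answer is 34321/829.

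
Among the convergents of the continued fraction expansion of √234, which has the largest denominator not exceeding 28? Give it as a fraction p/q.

√234 = [15; 3, 2, 1, 2, 1, 2, 3, 30, …] (period length 8).
Convergents:
  p_0/q_0 = 15/1
  p_1/q_1 = 46/3
  p_2/q_2 = 107/7
  p_3/q_3 = 153/10
  p_4/q_4 = 413/27
  p_5/q_5 = 566/37
q_4 = 27 ≤ 28 < 37 = q_5, so the answer is 413/27.

413/27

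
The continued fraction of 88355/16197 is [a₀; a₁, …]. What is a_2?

88355 = 5·16197 + 7370   →  a_0 = 5
16197 = 2·7370 + 1457   →  a_1 = 2
7370 = 5·1457 + 85   →  a_2 = 5

5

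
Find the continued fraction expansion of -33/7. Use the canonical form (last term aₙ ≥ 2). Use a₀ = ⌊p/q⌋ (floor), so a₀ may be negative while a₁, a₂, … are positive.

-33 = -5·7 + 2
7 = 3·2 + 1
2 = 2·1 + 0  (stop)
So -33/7 = [-5; 3, 2].

[-5; 3, 2]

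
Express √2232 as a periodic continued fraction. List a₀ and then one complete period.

a₀ = ⌊√2232⌋ = 47.
With m₀=0, d₀=1 and mₖ₊₁ = dₖaₖ − mₖ, dₖ₊₁ = (n − mₖ₊₁²)/dₖ, aₖ₊₁ = ⌊(a₀+mₖ₊₁)/dₖ₊₁⌋:
  k=1: m=47, d=23, a=4
  k=2: m=45, d=9, a=10
  k=3: m=45, d=23, a=4
  k=4: m=47, d=1, a=94
d=1 and a=2a₀=94 at k=4, so the next step gives (m, d) = (47, 23) again — its k=1 value — and the period has length 4.

[47; 4, 10, 4, 94]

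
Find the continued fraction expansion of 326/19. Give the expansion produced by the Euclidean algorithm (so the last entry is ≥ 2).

326 = 17*19 + 3
19 = 6*3 + 1
3 = 3*1 + 0  (stop)
So 326/19 = [17; 6, 3].

[17; 6, 3]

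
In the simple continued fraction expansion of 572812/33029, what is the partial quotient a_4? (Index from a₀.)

572812 = 17·33029 + 11319   →  a_0 = 17
33029 = 2·11319 + 10391   →  a_1 = 2
11319 = 1·10391 + 928   →  a_2 = 1
10391 = 11·928 + 183   →  a_3 = 11
928 = 5·183 + 13   →  a_4 = 5

5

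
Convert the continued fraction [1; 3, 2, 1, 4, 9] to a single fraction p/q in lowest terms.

562/433

Using pₖ = aₖpₖ₋₁ + pₖ₋₂ and qₖ = aₖqₖ₋₁ + qₖ₋₂:
  k=0: a=1, p=1, q=1
  k=1: a=3, p=4, q=3
  k=2: a=2, p=9, q=7
  k=3: a=1, p=13, q=10
  k=4: a=4, p=61, q=47
  k=5: a=9, p=562, q=433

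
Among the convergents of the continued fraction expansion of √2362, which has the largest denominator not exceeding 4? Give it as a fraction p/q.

√2362 = [48; 1, 1, 1, 1, 96, …] (period length 5).
Convergents:
  p_0/q_0 = 48/1
  p_1/q_1 = 49/1
  p_2/q_2 = 97/2
  p_3/q_3 = 146/3
  p_4/q_4 = 243/5
q_3 = 3 ≤ 4 < 5 = q_4, so the answer is 146/3.

146/3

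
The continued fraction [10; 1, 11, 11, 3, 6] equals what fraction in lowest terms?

Using pₖ = aₖpₖ₋₁ + pₖ₋₂ and qₖ = aₖqₖ₋₁ + qₖ₋₂:
  k=0: a=10, p=10, q=1
  k=1: a=1, p=11, q=1
  k=2: a=11, p=131, q=12
  k=3: a=11, p=1452, q=133
  k=4: a=3, p=4487, q=411
  k=5: a=6, p=28374, q=2599

28374/2599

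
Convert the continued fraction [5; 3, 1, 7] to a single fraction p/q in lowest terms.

Using pₖ = aₖpₖ₋₁ + pₖ₋₂ and qₖ = aₖqₖ₋₁ + qₖ₋₂:
  k=0: a=5, p=5, q=1
  k=1: a=3, p=16, q=3
  k=2: a=1, p=21, q=4
  k=3: a=7, p=163, q=31

163/31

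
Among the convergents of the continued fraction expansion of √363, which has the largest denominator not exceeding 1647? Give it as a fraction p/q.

13775/723

√363 = [19; 19, 38, …] (period length 2).
Convergents:
  p_0/q_0 = 19/1
  p_1/q_1 = 362/19
  p_2/q_2 = 13775/723
  p_3/q_3 = 262087/13756
q_2 = 723 ≤ 1647 < 13756 = q_3, so the answer is 13775/723.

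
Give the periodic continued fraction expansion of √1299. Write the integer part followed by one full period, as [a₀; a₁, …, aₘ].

[36; 24, 72]

a₀ = ⌊√1299⌋ = 36.
With m₀=0, d₀=1 and mₖ₊₁ = dₖaₖ − mₖ, dₖ₊₁ = (n − mₖ₊₁²)/dₖ, aₖ₊₁ = ⌊(a₀+mₖ₊₁)/dₖ₊₁⌋:
  k=1: m=36, d=3, a=24
  k=2: m=36, d=1, a=72
d=1 and a=2a₀=72 at k=2, so the next step gives (m, d) = (36, 3) again — its k=1 value — and the period has length 2.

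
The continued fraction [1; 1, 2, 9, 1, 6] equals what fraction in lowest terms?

359/214

Using pₖ = aₖpₖ₋₁ + pₖ₋₂ and qₖ = aₖqₖ₋₁ + qₖ₋₂:
  k=0: a=1, p=1, q=1
  k=1: a=1, p=2, q=1
  k=2: a=2, p=5, q=3
  k=3: a=9, p=47, q=28
  k=4: a=1, p=52, q=31
  k=5: a=6, p=359, q=214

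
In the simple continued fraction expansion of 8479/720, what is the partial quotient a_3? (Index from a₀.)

2

8479 = 11·720 + 559   →  a_0 = 11
720 = 1·559 + 161   →  a_1 = 1
559 = 3·161 + 76   →  a_2 = 3
161 = 2·76 + 9   →  a_3 = 2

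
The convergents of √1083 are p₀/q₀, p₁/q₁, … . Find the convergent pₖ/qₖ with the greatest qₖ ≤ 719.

√1083 = [32; 1, 9, 1, 64, …] (period length 4).
Convergents:
  p_0/q_0 = 32/1
  p_1/q_1 = 33/1
  p_2/q_2 = 329/10
  p_3/q_3 = 362/11
  p_4/q_4 = 23497/714
  p_5/q_5 = 23859/725
q_4 = 714 ≤ 719 < 725 = q_5, so the answer is 23497/714.

23497/714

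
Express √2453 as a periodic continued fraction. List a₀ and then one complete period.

[49; 1, 1, 8, 1, 1, 98]

a₀ = ⌊√2453⌋ = 49.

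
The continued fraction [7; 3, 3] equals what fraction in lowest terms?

73/10

Using pₖ = aₖpₖ₋₁ + pₖ₋₂ and qₖ = aₖqₖ₋₁ + qₖ₋₂:
  k=0: a=7, p=7, q=1
  k=1: a=3, p=22, q=3
  k=2: a=3, p=73, q=10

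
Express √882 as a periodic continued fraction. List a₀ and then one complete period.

a₀ = ⌊√882⌋ = 29.
With m₀=0, d₀=1 and mₖ₊₁ = dₖaₖ − mₖ, dₖ₊₁ = (n − mₖ₊₁²)/dₖ, aₖ₊₁ = ⌊(a₀+mₖ₊₁)/dₖ₊₁⌋:
  k=1: m=29, d=41, a=1
  k=2: m=12, d=18, a=2
  k=3: m=24, d=17, a=3
  k=4: m=27, d=9, a=6
  k=5: m=27, d=17, a=3
  k=6: m=24, d=18, a=2
  k=7: m=12, d=41, a=1
  k=8: m=29, d=1, a=58
d=1 and a=2a₀=58 at k=8, so the next step gives (m, d) = (29, 41) again — its k=1 value — and the period has length 8.

[29; 1, 2, 3, 6, 3, 2, 1, 58]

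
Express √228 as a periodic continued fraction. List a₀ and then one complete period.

a₀ = ⌊√228⌋ = 15.
With m₀=0, d₀=1 and mₖ₊₁ = dₖaₖ − mₖ, dₖ₊₁ = (n − mₖ₊₁²)/dₖ, aₖ₊₁ = ⌊(a₀+mₖ₊₁)/dₖ₊₁⌋:
  k=1: m=15, d=3, a=10
  k=2: m=15, d=1, a=30
d=1 and a=2a₀=30 at k=2, so the next step gives (m, d) = (15, 3) again — its k=1 value — and the period has length 2.

[15; 10, 30]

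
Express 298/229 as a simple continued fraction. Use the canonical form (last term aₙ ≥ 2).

298 = 1×229 + 69
229 = 3×69 + 22
69 = 3×22 + 3
22 = 7×3 + 1
3 = 3×1 + 0  (stop)
So 298/229 = [1; 3, 3, 7, 3].

[1; 3, 3, 7, 3]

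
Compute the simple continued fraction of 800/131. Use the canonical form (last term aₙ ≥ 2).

[6; 9, 2, 1, 4]

800 = 6*131 + 14
131 = 9*14 + 5
14 = 2*5 + 4
5 = 1*4 + 1
4 = 4*1 + 0  (stop)
So 800/131 = [6; 9, 2, 1, 4].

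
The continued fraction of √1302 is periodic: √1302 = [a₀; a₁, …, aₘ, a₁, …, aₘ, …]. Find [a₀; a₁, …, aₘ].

a₀ = ⌊√1302⌋ = 36.
With m₀=0, d₀=1 and mₖ₊₁ = dₖaₖ − mₖ, dₖ₊₁ = (n − mₖ₊₁²)/dₖ, aₖ₊₁ = ⌊(a₀+mₖ₊₁)/dₖ₊₁⌋:
  k=1: m=36, d=6, a=12
  k=2: m=36, d=1, a=72
d=1 and a=2a₀=72 at k=2, so the next step gives (m, d) = (36, 6) again — its k=1 value — and the period has length 2.

[36; 12, 72]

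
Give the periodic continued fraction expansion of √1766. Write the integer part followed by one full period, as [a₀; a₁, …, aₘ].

a₀ = ⌊√1766⌋ = 42.
With m₀=0, d₀=1 and mₖ₊₁ = dₖaₖ − mₖ, dₖ₊₁ = (n − mₖ₊₁²)/dₖ, aₖ₊₁ = ⌊(a₀+mₖ₊₁)/dₖ₊₁⌋:
  k=1: m=42, d=2, a=42
  k=2: m=42, d=1, a=84
d=1 and a=2a₀=84 at k=2, so the next step gives (m, d) = (42, 2) again — its k=1 value — and the period has length 2.

[42; 42, 84]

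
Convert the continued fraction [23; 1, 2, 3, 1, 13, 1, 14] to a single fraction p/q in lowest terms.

67927/2867

Using pₖ = aₖpₖ₋₁ + pₖ₋₂ and qₖ = aₖqₖ₋₁ + qₖ₋₂:
  k=0: a=23, p=23, q=1
  k=1: a=1, p=24, q=1
  k=2: a=2, p=71, q=3
  k=3: a=3, p=237, q=10
  k=4: a=1, p=308, q=13
  k=5: a=13, p=4241, q=179
  k=6: a=1, p=4549, q=192
  k=7: a=14, p=67927, q=2867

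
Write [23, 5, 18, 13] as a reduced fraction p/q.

Fold from the inside: start with 13/1.
  18 + 1/13 = 235/13
  5 + 13/235 = 1188/235
  23 + 235/1188 = 27559/1188

27559/1188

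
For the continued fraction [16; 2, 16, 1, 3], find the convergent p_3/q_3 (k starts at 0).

Using pₖ = aₖpₖ₋₁ + pₖ₋₂, qₖ = aₖqₖ₋₁ + qₖ₋₂ (with p₋₁=1, p₋₂=0, q₋₁=0, q₋₂=1):
  k=0: a=16, p=16, q=1
  k=1: a=2, p=33, q=2
  k=2: a=16, p=544, q=33
  k=3: a=1, p=577, q=35

577/35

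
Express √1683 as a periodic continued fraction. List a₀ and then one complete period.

a₀ = ⌊√1683⌋ = 41.
With m₀=0, d₀=1 and mₖ₊₁ = dₖaₖ − mₖ, dₖ₊₁ = (n − mₖ₊₁²)/dₖ, aₖ₊₁ = ⌊(a₀+mₖ₊₁)/dₖ₊₁⌋:
  k=1: m=41, d=2, a=41
  k=2: m=41, d=1, a=82
d=1 and a=2a₀=82 at k=2, so the next step gives (m, d) = (41, 2) again — its k=1 value — and the period has length 2.

[41; 41, 82]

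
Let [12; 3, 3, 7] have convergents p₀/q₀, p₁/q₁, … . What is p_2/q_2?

123/10

Using pₖ = aₖpₖ₋₁ + pₖ₋₂, qₖ = aₖqₖ₋₁ + qₖ₋₂ (with p₋₁=1, p₋₂=0, q₋₁=0, q₋₂=1):
  k=0: a=12, p=12, q=1
  k=1: a=3, p=37, q=3
  k=2: a=3, p=123, q=10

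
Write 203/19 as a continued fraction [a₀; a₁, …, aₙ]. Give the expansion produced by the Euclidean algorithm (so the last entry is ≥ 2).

203 = 10×19 + 13
19 = 1×13 + 6
13 = 2×6 + 1
6 = 6×1 + 0  (stop)
So 203/19 = [10; 1, 2, 6].

[10; 1, 2, 6]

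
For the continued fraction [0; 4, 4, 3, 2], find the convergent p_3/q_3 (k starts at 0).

Using pₖ = aₖpₖ₋₁ + pₖ₋₂, qₖ = aₖqₖ₋₁ + qₖ₋₂ (with p₋₁=1, p₋₂=0, q₋₁=0, q₋₂=1):
  k=0: a=0, p=0, q=1
  k=1: a=4, p=1, q=4
  k=2: a=4, p=4, q=17
  k=3: a=3, p=13, q=55

13/55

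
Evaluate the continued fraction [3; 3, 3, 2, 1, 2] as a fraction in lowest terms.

294/89

Using pₖ = aₖpₖ₋₁ + pₖ₋₂ and qₖ = aₖqₖ₋₁ + qₖ₋₂:
  k=0: a=3, p=3, q=1
  k=1: a=3, p=10, q=3
  k=2: a=3, p=33, q=10
  k=3: a=2, p=76, q=23
  k=4: a=1, p=109, q=33
  k=5: a=2, p=294, q=89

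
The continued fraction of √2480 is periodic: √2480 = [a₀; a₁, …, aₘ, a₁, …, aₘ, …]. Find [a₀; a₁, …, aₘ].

[49; 1, 3, 1, 98]

a₀ = ⌊√2480⌋ = 49.
With m₀=0, d₀=1 and mₖ₊₁ = dₖaₖ − mₖ, dₖ₊₁ = (n − mₖ₊₁²)/dₖ, aₖ₊₁ = ⌊(a₀+mₖ₊₁)/dₖ₊₁⌋:
  k=1: m=49, d=79, a=1
  k=2: m=30, d=20, a=3
  k=3: m=30, d=79, a=1
  k=4: m=49, d=1, a=98
d=1 and a=2a₀=98 at k=4, so the next step gives (m, d) = (49, 79) again — its k=1 value — and the period has length 4.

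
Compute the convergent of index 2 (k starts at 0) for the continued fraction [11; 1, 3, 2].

47/4

Using pₖ = aₖpₖ₋₁ + pₖ₋₂, qₖ = aₖqₖ₋₁ + qₖ₋₂ (with p₋₁=1, p₋₂=0, q₋₁=0, q₋₂=1):
  k=0: a=11, p=11, q=1
  k=1: a=1, p=12, q=1
  k=2: a=3, p=47, q=4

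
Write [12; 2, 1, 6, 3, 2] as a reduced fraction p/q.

1803/146

Fold from the inside: start with 2/1.
  3 + 1/2 = 7/2
  6 + 2/7 = 44/7
  1 + 7/44 = 51/44
  2 + 44/51 = 146/51
  12 + 51/146 = 1803/146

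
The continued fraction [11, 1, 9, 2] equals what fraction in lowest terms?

Fold from the inside: start with 2/1.
  9 + 1/2 = 19/2
  1 + 2/19 = 21/19
  11 + 19/21 = 250/21

250/21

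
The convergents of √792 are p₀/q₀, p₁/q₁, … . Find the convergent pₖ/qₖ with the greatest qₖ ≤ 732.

11060/393

√792 = [28; 7, 56, …] (period length 2).
Convergents:
  p_0/q_0 = 28/1
  p_1/q_1 = 197/7
  p_2/q_2 = 11060/393
  p_3/q_3 = 77617/2758
q_2 = 393 ≤ 732 < 2758 = q_3, so the answer is 11060/393.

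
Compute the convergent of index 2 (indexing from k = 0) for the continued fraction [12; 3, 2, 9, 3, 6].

86/7

Using pₖ = aₖpₖ₋₁ + pₖ₋₂, qₖ = aₖqₖ₋₁ + qₖ₋₂ (with p₋₁=1, p₋₂=0, q₋₁=0, q₋₂=1):
  k=0: a=12, p=12, q=1
  k=1: a=3, p=37, q=3
  k=2: a=2, p=86, q=7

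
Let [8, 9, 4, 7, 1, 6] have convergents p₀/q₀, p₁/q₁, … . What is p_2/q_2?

300/37

Using pₖ = aₖpₖ₋₁ + pₖ₋₂, qₖ = aₖqₖ₋₁ + qₖ₋₂ (with p₋₁=1, p₋₂=0, q₋₁=0, q₋₂=1):
  k=0: a=8, p=8, q=1
  k=1: a=9, p=73, q=9
  k=2: a=4, p=300, q=37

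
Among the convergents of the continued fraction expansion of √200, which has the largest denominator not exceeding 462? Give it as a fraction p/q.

2786/197

√200 = [14; 7, 28, …] (period length 2).
Convergents:
  p_0/q_0 = 14/1
  p_1/q_1 = 99/7
  p_2/q_2 = 2786/197
  p_3/q_3 = 19601/1386
q_2 = 197 ≤ 462 < 1386 = q_3, so the answer is 2786/197.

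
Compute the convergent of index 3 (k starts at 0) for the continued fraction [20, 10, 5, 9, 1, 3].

Using pₖ = aₖpₖ₋₁ + pₖ₋₂, qₖ = aₖqₖ₋₁ + qₖ₋₂ (with p₋₁=1, p₋₂=0, q₋₁=0, q₋₂=1):
  k=0: a=20, p=20, q=1
  k=1: a=10, p=201, q=10
  k=2: a=5, p=1025, q=51
  k=3: a=9, p=9426, q=469

9426/469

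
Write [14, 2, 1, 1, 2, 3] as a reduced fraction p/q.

633/44

Using pₖ = aₖpₖ₋₁ + pₖ₋₂ and qₖ = aₖqₖ₋₁ + qₖ₋₂:
  k=0: a=14, p=14, q=1
  k=1: a=2, p=29, q=2
  k=2: a=1, p=43, q=3
  k=3: a=1, p=72, q=5
  k=4: a=2, p=187, q=13
  k=5: a=3, p=633, q=44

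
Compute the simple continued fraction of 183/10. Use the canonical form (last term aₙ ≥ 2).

[18; 3, 3]

183 = 18×10 + 3
10 = 3×3 + 1
3 = 3×1 + 0  (stop)
So 183/10 = [18; 3, 3].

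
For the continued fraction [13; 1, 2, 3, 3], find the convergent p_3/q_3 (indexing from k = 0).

Using pₖ = aₖpₖ₋₁ + pₖ₋₂, qₖ = aₖqₖ₋₁ + qₖ₋₂ (with p₋₁=1, p₋₂=0, q₋₁=0, q₋₂=1):
  k=0: a=13, p=13, q=1
  k=1: a=1, p=14, q=1
  k=2: a=2, p=41, q=3
  k=3: a=3, p=137, q=10

137/10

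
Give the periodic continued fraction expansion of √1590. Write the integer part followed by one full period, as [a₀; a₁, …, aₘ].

a₀ = ⌊√1590⌋ = 39.
With m₀=0, d₀=1 and mₖ₊₁ = dₖaₖ − mₖ, dₖ₊₁ = (n − mₖ₊₁²)/dₖ, aₖ₊₁ = ⌊(a₀+mₖ₊₁)/dₖ₊₁⌋:
  k=1: m=39, d=69, a=1
  k=2: m=30, d=10, a=6
  k=3: m=30, d=69, a=1
  k=4: m=39, d=1, a=78
d=1 and a=2a₀=78 at k=4, so the next step gives (m, d) = (39, 69) again — its k=1 value — and the period has length 4.

[39; 1, 6, 1, 78]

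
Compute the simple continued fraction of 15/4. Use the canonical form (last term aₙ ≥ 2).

15 = 3*4 + 3
4 = 1*3 + 1
3 = 3*1 + 0  (stop)
So 15/4 = [3; 1, 3].

[3; 1, 3]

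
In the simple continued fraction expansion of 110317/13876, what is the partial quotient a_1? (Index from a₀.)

1

110317 = 7·13876 + 13185   →  a_0 = 7
13876 = 1·13185 + 691   →  a_1 = 1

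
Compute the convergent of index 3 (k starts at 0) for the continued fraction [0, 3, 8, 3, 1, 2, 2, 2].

Using pₖ = aₖpₖ₋₁ + pₖ₋₂, qₖ = aₖqₖ₋₁ + qₖ₋₂ (with p₋₁=1, p₋₂=0, q₋₁=0, q₋₂=1):
  k=0: a=0, p=0, q=1
  k=1: a=3, p=1, q=3
  k=2: a=8, p=8, q=25
  k=3: a=3, p=25, q=78

25/78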